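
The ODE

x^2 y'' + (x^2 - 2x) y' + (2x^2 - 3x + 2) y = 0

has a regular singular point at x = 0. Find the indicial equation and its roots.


Divide by x^2 to reach normal form y'' + P_1(x) y' + P_2(x) y = 0 with P_1(x) = 1 - 2/x and P_2(x) = 2 - 3/x + 2/x^2.
x = 0 is a singular point because the y'-coefficient 1 - 2/x has a pole at x = 0 and the y-coefficient 2 - 3/x + 2/x^2 has a pole at x = 0.
It is a regular singular point because x P_1(x) = p(x) = x - 2 and x^2 P_2(x) = q(x) = 2x^2 - 3x + 2 are polynomials, hence analytic at x = 0.
p(0) = -2,  q(0) = 2.
Indicial equation: r(r-1) + p(0) r + q(0) = 0, i.e. r^2 + (p(0) - 1) r + q(0) = 0, i.e. r^2 - 3 r + 2 = 0.
Discriminant: (-3)^2 - 4(2) = 1, so r = (3 ± 1)/2.
Solving: r_1 = 2, r_2 = 1.

indicial: r^2 - 3 r + 2 = 0; roots r_1 = 2, r_2 = 1


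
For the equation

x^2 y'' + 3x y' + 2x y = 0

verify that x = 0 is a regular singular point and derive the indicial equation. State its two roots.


Divide by x^2 to reach normal form y'' + P_1(x) y' + P_2(x) y = 0 with P_1(x) = 3/x and P_2(x) = 2/x.
x = 0 is a singular point because the y'-coefficient 3/x has a pole at x = 0 and the y-coefficient 2/x has a pole at x = 0.
It is a regular singular point because x P_1(x) = p(x) = 3 and x^2 P_2(x) = q(x) = 2x are polynomials, hence analytic at x = 0.
p(0) = 3,  q(0) = 0.
Indicial equation: r(r-1) + p(0) r + q(0) = 0, i.e. r^2 + (p(0) - 1) r + q(0) = 0, i.e. r^2 + 2 r = 0.
Discriminant: (2)^2 - 4(0) = 4, so r = (-2 ± 2)/2.
Solving: r_1 = 0, r_2 = -2.

indicial: r^2 + 2 r = 0; roots r_1 = 0, r_2 = -2


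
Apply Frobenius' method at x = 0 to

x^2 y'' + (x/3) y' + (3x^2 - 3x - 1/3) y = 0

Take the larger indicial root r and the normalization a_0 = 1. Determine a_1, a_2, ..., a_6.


Write in Frobenius form y'' + (p(x)/x) y' + (q(x)/x^2) y = 0:
  p(x) = 1/3,  q(x) = 3x^2 - 3x - 1/3.
Indicial equation: r(r-1) + (1/3) r + (-1/3) = 0 -> roots r_1 = 1, r_2 = -1/3.
Take r = r_1 = 1. Let y(x) = x^r sum_{n>=0} a_n x^n with a_0 = 1.
Substitute y = x^r sum a_n x^n and match x^{r+n}. The recurrence is
  D(n) a_n - 3 a_{n-1} + 3 a_{n-2} = 0,  where D(n) = (r+n)(r+n-1) + (1/3)(r+n) + (-1/3).
  a_n = [3 a_{n-1} - 3 a_{n-2}] / D(n).
Since the indicial polynomial factors as (r - r_1)(r - r_2), D(n) = (r_1 + n - r_1)(r_1 + n - r_2) = n(n + 4/3).
Evaluating step by step (a_0 = 1):
  n = 1: D(1) = 1(1 + 4/3) = 7/3; numerator = 3(1) = 3; a_1 = (3)/(7/3) = 9/7
  n = 2: D(2) = 2(2 + 4/3) = 20/3; numerator = 3(9/7) - 3(1) = 6/7; a_2 = (6/7)/(20/3) = 9/70
  n = 3: D(3) = 3(3 + 4/3) = 13; numerator = 3(9/70) - 3(9/7) = -243/70; a_3 = (-243/70)/(13) = -243/910
  n = 4: D(4) = 4(4 + 4/3) = 64/3; numerator = 3(-243/910) - 3(9/70) = -108/91; a_4 = (-108/91)/(64/3) = -81/1456
  n = 5: D(5) = 5(5 + 4/3) = 95/3; numerator = 3(-81/1456) - 3(-243/910) = 4617/7280; a_5 = (4617/7280)/(95/3) = 729/36400
  n = 6: D(6) = 6(6 + 4/3) = 44; numerator = 3(729/36400) - 3(-81/1456) = 4131/18200; a_6 = (4131/18200)/(44) = 4131/800800

r = 1; a_0 = 1; a_1 = 9/7; a_2 = 9/70; a_3 = -243/910; a_4 = -81/1456; a_5 = 729/36400; a_6 = 4131/800800


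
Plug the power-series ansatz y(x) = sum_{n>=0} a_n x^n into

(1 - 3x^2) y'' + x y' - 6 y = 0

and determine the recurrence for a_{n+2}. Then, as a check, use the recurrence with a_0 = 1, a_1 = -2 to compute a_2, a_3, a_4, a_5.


Substitute y = sum_n a_n x^n.
(1 - 3 x^2) y'' contributes (n+2)(n+1) a_{n+2} - 3 n(n-1) a_n at x^n.
x y'(x) contributes n a_n at x^n.
-6 y(x) contributes -6 a_n at x^n.
Matching x^n: (n+2)(n+1) a_{n+2} + (-3 n(n-1) + n - 6) a_n = 0.
Thus a_{n+2} = (3 n(n-1) - n + 6) / ((n+1)(n+2)) * a_n.

Check with a_0 = 1, a_1 = -2 (apply the recurrence for n = 0, 1, 2, 3): a_0 = 1, a_1 = -2, a_2 = 3, a_3 = -5/3, a_4 = 5/2, a_5 = -7/4.

a_(n+2) = (3 n(n-1) - n + 6) / ((n+1)(n+2)) * a_n; check: a_0 = 1, a_1 = -2, a_2 = 3, a_3 = -5/3, a_4 = 5/2, a_5 = -7/4


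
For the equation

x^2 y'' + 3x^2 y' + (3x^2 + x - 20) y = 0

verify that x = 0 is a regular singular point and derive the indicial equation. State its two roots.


Divide by x^2 to reach normal form y'' + P_1(x) y' + P_2(x) y = 0 with P_1(x) = 3 and P_2(x) = 3 + 1/x - 20/x^2.
x = 0 is a singular point because the y-coefficient 3 + 1/x - 20/x^2 has a pole at x = 0.
It is a regular singular point because x P_1(x) = p(x) = 3x and x^2 P_2(x) = q(x) = 3x^2 + x - 20 are polynomials, hence analytic at x = 0.
p(0) = 0,  q(0) = -20.
Indicial equation: r(r-1) + p(0) r + q(0) = 0, i.e. r^2 + (p(0) - 1) r + q(0) = 0, i.e. r^2 - 1 r - 20 = 0.
Discriminant: (-1)^2 - 4(-20) = 81, so r = (1 ± 9)/2.
Solving: r_1 = 5, r_2 = -4.

indicial: r^2 - 1 r - 20 = 0; roots r_1 = 5, r_2 = -4


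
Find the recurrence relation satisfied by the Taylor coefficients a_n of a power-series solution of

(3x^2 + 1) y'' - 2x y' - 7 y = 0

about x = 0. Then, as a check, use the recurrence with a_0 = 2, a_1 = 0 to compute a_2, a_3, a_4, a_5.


Substitute y = sum_n a_n x^n.
(1 + 3 x^2) y'' contributes (n+2)(n+1) a_{n+2} + 3 n(n-1) a_n at x^n.
-2 x y'(x) contributes -2 n a_n at x^n.
-7 y(x) contributes -7 a_n at x^n.
Matching x^n: (n+2)(n+1) a_{n+2} + (3 n(n-1) - 2 n - 7) a_n = 0.
Thus a_{n+2} = (-3 n(n-1) + 2 n + 7) / ((n+1)(n+2)) * a_n.

Check with a_0 = 2, a_1 = 0 (apply the recurrence for n = 0, 1, 2, 3): a_0 = 2, a_1 = 0, a_2 = 7, a_3 = 0, a_4 = 35/12, a_5 = 0.

a_(n+2) = (-3 n(n-1) + 2 n + 7) / ((n+1)(n+2)) * a_n; check: a_0 = 2, a_1 = 0, a_2 = 7, a_3 = 0, a_4 = 35/12, a_5 = 0


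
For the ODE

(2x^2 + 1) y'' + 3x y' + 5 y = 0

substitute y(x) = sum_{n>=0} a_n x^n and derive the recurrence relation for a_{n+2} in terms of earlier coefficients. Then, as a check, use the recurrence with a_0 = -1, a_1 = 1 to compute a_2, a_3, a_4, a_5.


Substitute y = sum_n a_n x^n.
(1 + 2 x^2) y'' contributes (n+2)(n+1) a_{n+2} + 2 n(n-1) a_n at x^n.
3 x y'(x) contributes 3 n a_n at x^n.
5 y(x) contributes 5 a_n at x^n.
Matching x^n: (n+2)(n+1) a_{n+2} + (2 n(n-1) + 3 n + 5) a_n = 0.
Thus a_{n+2} = (-2 n(n-1) - 3 n - 5) / ((n+1)(n+2)) * a_n.

Check with a_0 = -1, a_1 = 1 (apply the recurrence for n = 0, 1, 2, 3): a_0 = -1, a_1 = 1, a_2 = 5/2, a_3 = -4/3, a_4 = -25/8, a_5 = 26/15.

a_(n+2) = (-2 n(n-1) - 3 n - 5) / ((n+1)(n+2)) * a_n; check: a_0 = -1, a_1 = 1, a_2 = 5/2, a_3 = -4/3, a_4 = -25/8, a_5 = 26/15


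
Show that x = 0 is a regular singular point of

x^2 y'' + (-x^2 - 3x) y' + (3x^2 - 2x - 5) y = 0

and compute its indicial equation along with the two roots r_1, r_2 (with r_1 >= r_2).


Divide by x^2 to reach normal form y'' + P_1(x) y' + P_2(x) y = 0 with P_1(x) = -1 - 3/x and P_2(x) = 3 - 2/x - 5/x^2.
x = 0 is a singular point because the y'-coefficient -1 - 3/x has a pole at x = 0 and the y-coefficient 3 - 2/x - 5/x^2 has a pole at x = 0.
It is a regular singular point because x P_1(x) = p(x) = -x - 3 and x^2 P_2(x) = q(x) = 3x^2 - 2x - 5 are polynomials, hence analytic at x = 0.
p(0) = -3,  q(0) = -5.
Indicial equation: r(r-1) + p(0) r + q(0) = 0, i.e. r^2 + (p(0) - 1) r + q(0) = 0, i.e. r^2 - 4 r - 5 = 0.
Discriminant: (-4)^2 - 4(-5) = 36, so r = (4 ± 6)/2.
Solving: r_1 = 5, r_2 = -1.

indicial: r^2 - 4 r - 5 = 0; roots r_1 = 5, r_2 = -1


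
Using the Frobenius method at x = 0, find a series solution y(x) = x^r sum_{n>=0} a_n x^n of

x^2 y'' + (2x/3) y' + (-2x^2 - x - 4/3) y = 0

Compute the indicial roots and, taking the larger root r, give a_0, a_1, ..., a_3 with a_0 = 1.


Write in Frobenius form y'' + (p(x)/x) y' + (q(x)/x^2) y = 0:
  p(x) = 2/3,  q(x) = -2x^2 - x - 4/3.
Indicial equation: r(r-1) + (2/3) r + (-4/3) = 0 -> roots r_1 = 4/3, r_2 = -1.
Take r = r_1 = 4/3. Let y(x) = x^r sum_{n>=0} a_n x^n with a_0 = 1.
Substitute y = x^r sum a_n x^n and match x^{r+n}. The recurrence is
  D(n) a_n - 1 a_{n-1} - 2 a_{n-2} = 0,  where D(n) = (r+n)(r+n-1) + (2/3)(r+n) + (-4/3).
  a_n = [1 a_{n-1} + 2 a_{n-2}] / D(n).
Since the indicial polynomial factors as (r - r_1)(r - r_2), D(n) = (r_1 + n - r_1)(r_1 + n - r_2) = n(n + 7/3).
Evaluating step by step (a_0 = 1):
  n = 1: D(1) = 1(1 + 7/3) = 10/3; numerator = 1(1) = 1; a_1 = (1)/(10/3) = 3/10
  n = 2: D(2) = 2(2 + 7/3) = 26/3; numerator = 1(3/10) + 2(1) = 23/10; a_2 = (23/10)/(26/3) = 69/260
  n = 3: D(3) = 3(3 + 7/3) = 16; numerator = 1(69/260) + 2(3/10) = 45/52; a_3 = (45/52)/(16) = 45/832

r = 4/3; a_0 = 1; a_1 = 3/10; a_2 = 69/260; a_3 = 45/832


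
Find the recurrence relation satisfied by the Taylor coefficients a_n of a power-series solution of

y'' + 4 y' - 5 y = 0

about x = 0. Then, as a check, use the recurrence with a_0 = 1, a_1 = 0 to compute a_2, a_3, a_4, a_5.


Substitute y = sum_n a_n x^n.
y''(x) has coefficient (n+2)(n+1) a_{n+2} at x^n;
4 y'(x) has coefficient 4 (n+1) a_{n+1} at x^n;
-5 y(x) has coefficient -5 a_n at x^n.
Matching x^n: (n+2)(n+1) a_{n+2} + 4 (n+1) a_{n+1} - 5 a_n = 0.
Thus a_{n+2} = [-4 (n+1) a_{n+1} + 5 a_n] / ((n+1)(n+2)).

Check with a_0 = 1, a_1 = 0 (apply the recurrence for n = 0, 1, 2, 3): a_0 = 1, a_1 = 0, a_2 = 5/2, a_3 = -10/3, a_4 = 35/8, a_5 = -13/3.

a_(n+2) = [-4 (n+1) a_(n+1) + 5 a_n] / ((n+1)(n+2)); check: a_0 = 1, a_1 = 0, a_2 = 5/2, a_3 = -10/3, a_4 = 35/8, a_5 = -13/3


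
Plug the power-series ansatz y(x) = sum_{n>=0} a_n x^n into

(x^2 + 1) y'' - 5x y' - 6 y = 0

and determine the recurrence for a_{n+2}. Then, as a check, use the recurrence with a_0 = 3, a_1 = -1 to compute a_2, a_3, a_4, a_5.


Substitute y = sum_n a_n x^n.
(1 + 1 x^2) y'' contributes (n+2)(n+1) a_{n+2} + n(n-1) a_n at x^n.
-5 x y'(x) contributes -5 n a_n at x^n.
-6 y(x) contributes -6 a_n at x^n.
Matching x^n: (n+2)(n+1) a_{n+2} + (n(n-1) - 5 n - 6) a_n = 0.
Thus a_{n+2} = (-n(n-1) + 5 n + 6) / ((n+1)(n+2)) * a_n.

Check with a_0 = 3, a_1 = -1 (apply the recurrence for n = 0, 1, 2, 3): a_0 = 3, a_1 = -1, a_2 = 9, a_3 = -11/6, a_4 = 21/2, a_5 = -11/8.

a_(n+2) = (-n(n-1) + 5 n + 6) / ((n+1)(n+2)) * a_n; check: a_0 = 3, a_1 = -1, a_2 = 9, a_3 = -11/6, a_4 = 21/2, a_5 = -11/8


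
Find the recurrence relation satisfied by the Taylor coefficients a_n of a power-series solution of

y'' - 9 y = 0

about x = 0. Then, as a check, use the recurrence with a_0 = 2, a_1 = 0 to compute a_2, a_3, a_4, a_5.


Substitute y = sum_n a_n x^n into y'' + (const) y = 0.
y''(x) = sum_{n>=0} (n+2)(n+1) a_{n+2} x^n.
The ODE becomes sum_n [(n+2)(n+1) a_{n+2} - 9 a_n] x^n = 0.
Setting each coefficient to zero gives the recurrence:
  (n+2)(n+1) a_{n+2} - 9 a_n = 0,
  a_{n+2} = 9 / ((n+1)(n+2)) a_n.

Check with a_0 = 2, a_1 = 0 (apply the recurrence for n = 0, 1, 2, 3): a_0 = 2, a_1 = 0, a_2 = 9, a_3 = 0, a_4 = 27/4, a_5 = 0.

a_{n+2} = 9/((n+1)(n+2)) * a_n; check: a_0 = 2, a_1 = 0, a_2 = 9, a_3 = 0, a_4 = 27/4, a_5 = 0


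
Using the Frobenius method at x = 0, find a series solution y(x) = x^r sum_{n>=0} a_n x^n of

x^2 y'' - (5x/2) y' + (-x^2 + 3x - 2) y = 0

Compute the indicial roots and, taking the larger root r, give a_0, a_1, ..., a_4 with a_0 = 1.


Write in Frobenius form y'' + (p(x)/x) y' + (q(x)/x^2) y = 0:
  p(x) = -5/2,  q(x) = -x^2 + 3x - 2.
Indicial equation: r(r-1) + (-5/2) r + (-2) = 0 -> roots r_1 = 4, r_2 = -1/2.
Take r = r_1 = 4. Let y(x) = x^r sum_{n>=0} a_n x^n with a_0 = 1.
Substitute y = x^r sum a_n x^n and match x^{r+n}. The recurrence is
  D(n) a_n + 3 a_{n-1} - 1 a_{n-2} = 0,  where D(n) = (r+n)(r+n-1) + (-5/2)(r+n) + (-2).
  a_n = [-3 a_{n-1} + 1 a_{n-2}] / D(n).
Since the indicial polynomial factors as (r - r_1)(r - r_2), D(n) = (r_1 + n - r_1)(r_1 + n - r_2) = n(n + 9/2).
Evaluating step by step (a_0 = 1):
  n = 1: D(1) = 1(1 + 9/2) = 11/2; numerator = -3(1) = -3; a_1 = (-3)/(11/2) = -6/11
  n = 2: D(2) = 2(2 + 9/2) = 13; numerator = -3(-6/11) + 1(1) = 29/11; a_2 = (29/11)/(13) = 29/143
  n = 3: D(3) = 3(3 + 9/2) = 45/2; numerator = -3(29/143) + 1(-6/11) = -15/13; a_3 = (-15/13)/(45/2) = -2/39
  n = 4: D(4) = 4(4 + 9/2) = 34; numerator = -3(-2/39) + 1(29/143) = 51/143; a_4 = (51/143)/(34) = 3/286

r = 4; a_0 = 1; a_1 = -6/11; a_2 = 29/143; a_3 = -2/39; a_4 = 3/286


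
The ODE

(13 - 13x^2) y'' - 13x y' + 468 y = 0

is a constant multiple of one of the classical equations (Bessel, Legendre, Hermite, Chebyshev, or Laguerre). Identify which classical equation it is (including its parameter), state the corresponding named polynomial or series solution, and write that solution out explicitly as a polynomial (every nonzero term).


All three coefficients share the factor 13; dividing through by 13 gives  (1 - x^2) y'' - x y' + 36 y = 0.
This matches the Chebyshev equation (1 - x^2) y'' - x y' + n^2 y = 0 (note the -x y' term, not -2x y') with n^2 = 36, so n = 6; the polynomial solution is T_6(x).
With y = sum_k a_k x^k, matching x^k gives (k+2)(k+1) a_{k+2} = (k^2 - n^2) a_k = (k - 6)(k + 6) a_k. The right side vanishes at k = 6, so the series with the parity of 6 terminates at degree 6.
Standard normalization: leading coefficient of T_n is 2^(n-1), so a_6 = 2^5 = 32. Work downward with a_k = (k+1)(k+2) a_{k+2} / ((k - 6)(k + 6)):
  a_4 = (5)(6)(32) / ((4 - 6)(4 + 6)) = 960/(-20) = -48
  a_2 = (3)(4)(-48) / ((2 - 6)(2 + 6)) = -576/(-32) = 18
  a_0 = (1)(2)(18) / ((0 - 6)(0 + 6)) = 36/(-36) = -1
Hence T_6(x) = 32 x^6 - 48 x^4 + 18 x^2 - 1.

T_6(x); series = 32 x^6 - 48 x^4 + 18 x^2 - 1


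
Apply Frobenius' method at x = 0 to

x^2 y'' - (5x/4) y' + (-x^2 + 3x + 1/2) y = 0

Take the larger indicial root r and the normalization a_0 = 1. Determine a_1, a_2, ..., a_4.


Write in Frobenius form y'' + (p(x)/x) y' + (q(x)/x^2) y = 0:
  p(x) = -5/4,  q(x) = -x^2 + 3x + 1/2.
Indicial equation: r(r-1) + (-5/4) r + (1/2) = 0 -> roots r_1 = 2, r_2 = 1/4.
Take r = r_1 = 2. Let y(x) = x^r sum_{n>=0} a_n x^n with a_0 = 1.
Substitute y = x^r sum a_n x^n and match x^{r+n}. The recurrence is
  D(n) a_n + 3 a_{n-1} - 1 a_{n-2} = 0,  where D(n) = (r+n)(r+n-1) + (-5/4)(r+n) + (1/2).
  a_n = [-3 a_{n-1} + 1 a_{n-2}] / D(n).
Since the indicial polynomial factors as (r - r_1)(r - r_2), D(n) = (r_1 + n - r_1)(r_1 + n - r_2) = n(n + 7/4).
Evaluating step by step (a_0 = 1):
  n = 1: D(1) = 1(1 + 7/4) = 11/4; numerator = -3(1) = -3; a_1 = (-3)/(11/4) = -12/11
  n = 2: D(2) = 2(2 + 7/4) = 15/2; numerator = -3(-12/11) + 1(1) = 47/11; a_2 = (47/11)/(15/2) = 94/165
  n = 3: D(3) = 3(3 + 7/4) = 57/4; numerator = -3(94/165) + 1(-12/11) = -14/5; a_3 = (-14/5)/(57/4) = -56/285
  n = 4: D(4) = 4(4 + 7/4) = 23; numerator = -3(-56/285) + 1(94/165) = 3634/3135; a_4 = (3634/3135)/(23) = 158/3135

r = 2; a_0 = 1; a_1 = -12/11; a_2 = 94/165; a_3 = -56/285; a_4 = 158/3135


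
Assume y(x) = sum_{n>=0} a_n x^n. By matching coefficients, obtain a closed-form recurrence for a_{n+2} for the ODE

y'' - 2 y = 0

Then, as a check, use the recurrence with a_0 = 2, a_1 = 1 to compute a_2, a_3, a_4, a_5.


Substitute y = sum_n a_n x^n into y'' + (const) y = 0.
y''(x) = sum_{n>=0} (n+2)(n+1) a_{n+2} x^n.
The ODE becomes sum_n [(n+2)(n+1) a_{n+2} - 2 a_n] x^n = 0.
Setting each coefficient to zero gives the recurrence:
  (n+2)(n+1) a_{n+2} - 2 a_n = 0,
  a_{n+2} = 2 / ((n+1)(n+2)) a_n.

Check with a_0 = 2, a_1 = 1 (apply the recurrence for n = 0, 1, 2, 3): a_0 = 2, a_1 = 1, a_2 = 2, a_3 = 1/3, a_4 = 1/3, a_5 = 1/30.

a_{n+2} = 2/((n+1)(n+2)) * a_n; check: a_0 = 2, a_1 = 1, a_2 = 2, a_3 = 1/3, a_4 = 1/3, a_5 = 1/30


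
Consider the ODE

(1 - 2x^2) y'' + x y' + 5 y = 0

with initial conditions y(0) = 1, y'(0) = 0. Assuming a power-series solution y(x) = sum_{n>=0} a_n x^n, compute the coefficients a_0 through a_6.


Ansatz: y(x) = sum_{n>=0} a_n x^n, so y'(x) = sum_{n>=1} n a_n x^(n-1) and y''(x) = sum_{n>=2} n(n-1) a_n x^(n-2).
Substitute into P(x) y'' + Q(x) y' + R(x) y = 0 with P(x) = 1 - 2x^2, Q(x) = x, R(x) = 5, and match powers of x.
Initial conditions: a_0 = 1, a_1 = 0.
Setting the coefficient of each power of x to zero and solving order by order (substituting the coefficients already found):
  x^0: 2 a_2 + 5 a_0 = 0  ->  2 a_2 = -5 a_0 = -5  ->  a_2 = -5/2
  x^1: 6 a_3 + 6 a_1 = 0  ->  6 a_3 = -6 a_1 = 0  ->  a_3 = 0
  x^2: 12 a_4 + 3 a_2 = 0  ->  12 a_4 = -3 a_2 = 15/2  ->  a_4 = 5/8
  x^3: 20 a_5 - 4 a_3 = 0  ->  20 a_5 = 4 a_3 = 0  ->  a_5 = 0
  x^4: 30 a_6 - 15 a_4 = 0  ->  30 a_6 = 15 a_4 = 75/8  ->  a_6 = 5/16
Truncated series: y(x) = 1 - (5/2) x^2 + (5/8) x^4 + (5/16) x^6 + O(x^7).

a_0 = 1; a_1 = 0; a_2 = -5/2; a_3 = 0; a_4 = 5/8; a_5 = 0; a_6 = 5/16


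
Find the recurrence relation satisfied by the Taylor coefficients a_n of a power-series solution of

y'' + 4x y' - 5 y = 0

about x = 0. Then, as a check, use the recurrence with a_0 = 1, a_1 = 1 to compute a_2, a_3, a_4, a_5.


Substitute y = sum_n a_n x^n.
y''(x) has coefficient (n+2)(n+1) a_{n+2} at x^n;
4 x y'(x) has coefficient 4 n a_n at x^n (shift);
-5 y(x) has coefficient -5 a_n at x^n.
Matching x^n: (n+2)(n+1) a_{n+2} + (4n - 5) a_n = 0.
Thus a_{n+2} = (-4n + 5) / ((n+1)(n+2)) * a_n.

Check with a_0 = 1, a_1 = 1 (apply the recurrence for n = 0, 1, 2, 3): a_0 = 1, a_1 = 1, a_2 = 5/2, a_3 = 1/6, a_4 = -5/8, a_5 = -7/120.

a_(n+2) = (-4n + 5) / ((n+1)(n+2)) * a_n; check: a_0 = 1, a_1 = 1, a_2 = 5/2, a_3 = 1/6, a_4 = -5/8, a_5 = -7/120


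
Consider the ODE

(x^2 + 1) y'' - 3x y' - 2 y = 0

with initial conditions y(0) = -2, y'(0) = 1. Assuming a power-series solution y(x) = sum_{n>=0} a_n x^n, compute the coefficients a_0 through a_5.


Ansatz: y(x) = sum_{n>=0} a_n x^n, so y'(x) = sum_{n>=1} n a_n x^(n-1) and y''(x) = sum_{n>=2} n(n-1) a_n x^(n-2).
Substitute into P(x) y'' + Q(x) y' + R(x) y = 0 with P(x) = x^2 + 1, Q(x) = -3x, R(x) = -2, and match powers of x.
Initial conditions: a_0 = -2, a_1 = 1.
Setting the coefficient of each power of x to zero and solving order by order (substituting the coefficients already found):
  x^0: 2 a_2 - 2 a_0 = 0  ->  2 a_2 = 2 a_0 = -4  ->  a_2 = -2
  x^1: 6 a_3 - 5 a_1 = 0  ->  6 a_3 = 5 a_1 = 5  ->  a_3 = 5/6
  x^2: 12 a_4 - 6 a_2 = 0  ->  12 a_4 = 6 a_2 = -12  ->  a_4 = -1
  x^3: 20 a_5 - 5 a_3 = 0  ->  20 a_5 = 5 a_3 = 25/6  ->  a_5 = 5/24
Truncated series: y(x) = -2 + x - 2 x^2 + (5/6) x^3 - x^4 + (5/24) x^5 + O(x^6).

a_0 = -2; a_1 = 1; a_2 = -2; a_3 = 5/6; a_4 = -1; a_5 = 5/24


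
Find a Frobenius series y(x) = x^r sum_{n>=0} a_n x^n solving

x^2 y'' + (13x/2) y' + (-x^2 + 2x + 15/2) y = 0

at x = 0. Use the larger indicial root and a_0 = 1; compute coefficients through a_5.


Write in Frobenius form y'' + (p(x)/x) y' + (q(x)/x^2) y = 0:
  p(x) = 13/2,  q(x) = -x^2 + 2x + 15/2.
Indicial equation: r(r-1) + (13/2) r + (15/2) = 0 -> roots r_1 = -5/2, r_2 = -3.
Take r = r_1 = -5/2. Let y(x) = x^r sum_{n>=0} a_n x^n with a_0 = 1.
Substitute y = x^r sum a_n x^n and match x^{r+n}. The recurrence is
  D(n) a_n + 2 a_{n-1} - 1 a_{n-2} = 0,  where D(n) = (r+n)(r+n-1) + (13/2)(r+n) + (15/2).
  a_n = [-2 a_{n-1} + 1 a_{n-2}] / D(n).
Since the indicial polynomial factors as (r - r_1)(r - r_2), D(n) = (r_1 + n - r_1)(r_1 + n - r_2) = n(n + 1/2).
Evaluating step by step (a_0 = 1):
  n = 1: D(1) = 1(1 + 1/2) = 3/2; numerator = -2(1) = -2; a_1 = (-2)/(3/2) = -4/3
  n = 2: D(2) = 2(2 + 1/2) = 5; numerator = -2(-4/3) + 1(1) = 11/3; a_2 = (11/3)/(5) = 11/15
  n = 3: D(3) = 3(3 + 1/2) = 21/2; numerator = -2(11/15) + 1(-4/3) = -14/5; a_3 = (-14/5)/(21/2) = -4/15
  n = 4: D(4) = 4(4 + 1/2) = 18; numerator = -2(-4/15) + 1(11/15) = 19/15; a_4 = (19/15)/(18) = 19/270
  n = 5: D(5) = 5(5 + 1/2) = 55/2; numerator = -2(19/270) + 1(-4/15) = -11/27; a_5 = (-11/27)/(55/2) = -2/135

r = -5/2; a_0 = 1; a_1 = -4/3; a_2 = 11/15; a_3 = -4/15; a_4 = 19/270; a_5 = -2/135


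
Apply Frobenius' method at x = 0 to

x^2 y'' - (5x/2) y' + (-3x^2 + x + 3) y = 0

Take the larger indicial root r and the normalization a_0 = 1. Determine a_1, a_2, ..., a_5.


Write in Frobenius form y'' + (p(x)/x) y' + (q(x)/x^2) y = 0:
  p(x) = -5/2,  q(x) = -3x^2 + x + 3.
Indicial equation: r(r-1) + (-5/2) r + (3) = 0 -> roots r_1 = 2, r_2 = 3/2.
Take r = r_1 = 2. Let y(x) = x^r sum_{n>=0} a_n x^n with a_0 = 1.
Substitute y = x^r sum a_n x^n and match x^{r+n}. The recurrence is
  D(n) a_n + 1 a_{n-1} - 3 a_{n-2} = 0,  where D(n) = (r+n)(r+n-1) + (-5/2)(r+n) + (3).
  a_n = [-1 a_{n-1} + 3 a_{n-2}] / D(n).
Since the indicial polynomial factors as (r - r_1)(r - r_2), D(n) = (r_1 + n - r_1)(r_1 + n - r_2) = n(n + 1/2).
Evaluating step by step (a_0 = 1):
  n = 1: D(1) = 1(1 + 1/2) = 3/2; numerator = -1(1) = -1; a_1 = (-1)/(3/2) = -2/3
  n = 2: D(2) = 2(2 + 1/2) = 5; numerator = -1(-2/3) + 3(1) = 11/3; a_2 = (11/3)/(5) = 11/15
  n = 3: D(3) = 3(3 + 1/2) = 21/2; numerator = -1(11/15) + 3(-2/3) = -41/15; a_3 = (-41/15)/(21/2) = -82/315
  n = 4: D(4) = 4(4 + 1/2) = 18; numerator = -1(-82/315) + 3(11/15) = 155/63; a_4 = (155/63)/(18) = 155/1134
  n = 5: D(5) = 5(5 + 1/2) = 55/2; numerator = -1(155/1134) + 3(-82/315) = -5203/5670; a_5 = (-5203/5670)/(55/2) = -473/14175

r = 2; a_0 = 1; a_1 = -2/3; a_2 = 11/15; a_3 = -82/315; a_4 = 155/1134; a_5 = -473/14175


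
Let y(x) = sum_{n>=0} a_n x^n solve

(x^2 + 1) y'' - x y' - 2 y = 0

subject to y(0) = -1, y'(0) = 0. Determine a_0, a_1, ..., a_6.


Ansatz: y(x) = sum_{n>=0} a_n x^n, so y'(x) = sum_{n>=1} n a_n x^(n-1) and y''(x) = sum_{n>=2} n(n-1) a_n x^(n-2).
Substitute into P(x) y'' + Q(x) y' + R(x) y = 0 with P(x) = x^2 + 1, Q(x) = -x, R(x) = -2, and match powers of x.
Initial conditions: a_0 = -1, a_1 = 0.
Setting the coefficient of each power of x to zero and solving order by order (substituting the coefficients already found):
  x^0: 2 a_2 - 2 a_0 = 0  ->  2 a_2 = 2 a_0 = -2  ->  a_2 = -1
  x^1: 6 a_3 - 3 a_1 = 0  ->  6 a_3 = 3 a_1 = 0  ->  a_3 = 0
  x^2: 12 a_4 - 2 a_2 = 0  ->  12 a_4 = 2 a_2 = -2  ->  a_4 = -1/6
  x^3: 20 a_5 + a_3 = 0  ->  20 a_5 = -a_3 = 0  ->  a_5 = 0
  x^4: 30 a_6 + 6 a_4 = 0  ->  30 a_6 = -6 a_4 = 1  ->  a_6 = 1/30
Truncated series: y(x) = -1 - x^2 - (1/6) x^4 + (1/30) x^6 + O(x^7).

a_0 = -1; a_1 = 0; a_2 = -1; a_3 = 0; a_4 = -1/6; a_5 = 0; a_6 = 1/30


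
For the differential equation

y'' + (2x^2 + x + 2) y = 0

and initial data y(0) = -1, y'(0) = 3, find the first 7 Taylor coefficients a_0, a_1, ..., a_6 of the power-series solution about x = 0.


Ansatz: y(x) = sum_{n>=0} a_n x^n, so y'(x) = sum_{n>=1} n a_n x^(n-1) and y''(x) = sum_{n>=2} n(n-1) a_n x^(n-2).
Substitute into P(x) y'' + Q(x) y' + R(x) y = 0 with P(x) = 1, Q(x) = 0, R(x) = 2x^2 + x + 2, and match powers of x.
Initial conditions: a_0 = -1, a_1 = 3.
Setting the coefficient of each power of x to zero and solving order by order (substituting the coefficients already found):
  x^0: 2 a_2 + 2 a_0 = 0  ->  2 a_2 = -2 a_0 = 2  ->  a_2 = 1
  x^1: 6 a_3 + 2 a_1 + a_0 = 0  ->  6 a_3 = -2 a_1 - a_0 = -5  ->  a_3 = -5/6
  x^2: 12 a_4 + 2 a_2 + a_1 + 2 a_0 = 0  ->  12 a_4 = -2 a_2 - a_1 - 2 a_0 = -3  ->  a_4 = -1/4
  x^3: 20 a_5 + 2 a_3 + a_2 + 2 a_1 = 0  ->  20 a_5 = -2 a_3 - a_2 - 2 a_1 = -16/3  ->  a_5 = -4/15
  x^4: 30 a_6 + 2 a_4 + a_3 + 2 a_2 = 0  ->  30 a_6 = -2 a_4 - a_3 - 2 a_2 = -2/3  ->  a_6 = -1/45
Truncated series: y(x) = -1 + 3 x + x^2 - (5/6) x^3 - (1/4) x^4 - (4/15) x^5 - (1/45) x^6 + O(x^7).

a_0 = -1; a_1 = 3; a_2 = 1; a_3 = -5/6; a_4 = -1/4; a_5 = -4/15; a_6 = -1/45


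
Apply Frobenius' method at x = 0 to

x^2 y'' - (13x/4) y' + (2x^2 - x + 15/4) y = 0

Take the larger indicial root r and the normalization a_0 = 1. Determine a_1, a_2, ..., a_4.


Write in Frobenius form y'' + (p(x)/x) y' + (q(x)/x^2) y = 0:
  p(x) = -13/4,  q(x) = 2x^2 - x + 15/4.
Indicial equation: r(r-1) + (-13/4) r + (15/4) = 0 -> roots r_1 = 3, r_2 = 5/4.
Take r = r_1 = 3. Let y(x) = x^r sum_{n>=0} a_n x^n with a_0 = 1.
Substitute y = x^r sum a_n x^n and match x^{r+n}. The recurrence is
  D(n) a_n - 1 a_{n-1} + 2 a_{n-2} = 0,  where D(n) = (r+n)(r+n-1) + (-13/4)(r+n) + (15/4).
  a_n = [1 a_{n-1} - 2 a_{n-2}] / D(n).
Since the indicial polynomial factors as (r - r_1)(r - r_2), D(n) = (r_1 + n - r_1)(r_1 + n - r_2) = n(n + 7/4).
Evaluating step by step (a_0 = 1):
  n = 1: D(1) = 1(1 + 7/4) = 11/4; numerator = 1(1) = 1; a_1 = (1)/(11/4) = 4/11
  n = 2: D(2) = 2(2 + 7/4) = 15/2; numerator = 1(4/11) - 2(1) = -18/11; a_2 = (-18/11)/(15/2) = -12/55
  n = 3: D(3) = 3(3 + 7/4) = 57/4; numerator = 1(-12/55) - 2(4/11) = -52/55; a_3 = (-52/55)/(57/4) = -208/3135
  n = 4: D(4) = 4(4 + 7/4) = 23; numerator = 1(-208/3135) - 2(-12/55) = 232/627; a_4 = (232/627)/(23) = 232/14421

r = 3; a_0 = 1; a_1 = 4/11; a_2 = -12/55; a_3 = -208/3135; a_4 = 232/14421


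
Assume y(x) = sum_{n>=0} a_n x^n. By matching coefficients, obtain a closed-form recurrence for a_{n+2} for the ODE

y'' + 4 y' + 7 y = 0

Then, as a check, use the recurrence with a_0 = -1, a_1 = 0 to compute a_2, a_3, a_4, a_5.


Substitute y = sum_n a_n x^n.
y''(x) has coefficient (n+2)(n+1) a_{n+2} at x^n;
4 y'(x) has coefficient 4 (n+1) a_{n+1} at x^n;
7 y(x) has coefficient 7 a_n at x^n.
Matching x^n: (n+2)(n+1) a_{n+2} + 4 (n+1) a_{n+1} + 7 a_n = 0.
Thus a_{n+2} = [-4 (n+1) a_{n+1} - 7 a_n] / ((n+1)(n+2)).

Check with a_0 = -1, a_1 = 0 (apply the recurrence for n = 0, 1, 2, 3): a_0 = -1, a_1 = 0, a_2 = 7/2, a_3 = -14/3, a_4 = 21/8, a_5 = -7/15.

a_(n+2) = [-4 (n+1) a_(n+1) - 7 a_n] / ((n+1)(n+2)); check: a_0 = -1, a_1 = 0, a_2 = 7/2, a_3 = -14/3, a_4 = 21/8, a_5 = -7/15


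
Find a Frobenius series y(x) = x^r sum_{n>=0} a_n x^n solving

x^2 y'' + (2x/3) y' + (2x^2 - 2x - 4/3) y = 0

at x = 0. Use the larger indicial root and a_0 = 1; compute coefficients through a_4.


Write in Frobenius form y'' + (p(x)/x) y' + (q(x)/x^2) y = 0:
  p(x) = 2/3,  q(x) = 2x^2 - 2x - 4/3.
Indicial equation: r(r-1) + (2/3) r + (-4/3) = 0 -> roots r_1 = 4/3, r_2 = -1.
Take r = r_1 = 4/3. Let y(x) = x^r sum_{n>=0} a_n x^n with a_0 = 1.
Substitute y = x^r sum a_n x^n and match x^{r+n}. The recurrence is
  D(n) a_n - 2 a_{n-1} + 2 a_{n-2} = 0,  where D(n) = (r+n)(r+n-1) + (2/3)(r+n) + (-4/3).
  a_n = [2 a_{n-1} - 2 a_{n-2}] / D(n).
Since the indicial polynomial factors as (r - r_1)(r - r_2), D(n) = (r_1 + n - r_1)(r_1 + n - r_2) = n(n + 7/3).
Evaluating step by step (a_0 = 1):
  n = 1: D(1) = 1(1 + 7/3) = 10/3; numerator = 2(1) = 2; a_1 = (2)/(10/3) = 3/5
  n = 2: D(2) = 2(2 + 7/3) = 26/3; numerator = 2(3/5) - 2(1) = -4/5; a_2 = (-4/5)/(26/3) = -6/65
  n = 3: D(3) = 3(3 + 7/3) = 16; numerator = 2(-6/65) - 2(3/5) = -18/13; a_3 = (-18/13)/(16) = -9/104
  n = 4: D(4) = 4(4 + 7/3) = 76/3; numerator = 2(-9/104) - 2(-6/65) = 3/260; a_4 = (3/260)/(76/3) = 9/19760

r = 4/3; a_0 = 1; a_1 = 3/5; a_2 = -6/65; a_3 = -9/104; a_4 = 9/19760


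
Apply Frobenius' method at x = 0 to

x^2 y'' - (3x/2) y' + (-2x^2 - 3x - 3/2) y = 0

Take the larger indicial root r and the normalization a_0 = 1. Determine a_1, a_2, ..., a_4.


Write in Frobenius form y'' + (p(x)/x) y' + (q(x)/x^2) y = 0:
  p(x) = -3/2,  q(x) = -2x^2 - 3x - 3/2.
Indicial equation: r(r-1) + (-3/2) r + (-3/2) = 0 -> roots r_1 = 3, r_2 = -1/2.
Take r = r_1 = 3. Let y(x) = x^r sum_{n>=0} a_n x^n with a_0 = 1.
Substitute y = x^r sum a_n x^n and match x^{r+n}. The recurrence is
  D(n) a_n - 3 a_{n-1} - 2 a_{n-2} = 0,  where D(n) = (r+n)(r+n-1) + (-3/2)(r+n) + (-3/2).
  a_n = [3 a_{n-1} + 2 a_{n-2}] / D(n).
Since the indicial polynomial factors as (r - r_1)(r - r_2), D(n) = (r_1 + n - r_1)(r_1 + n - r_2) = n(n + 7/2).
Evaluating step by step (a_0 = 1):
  n = 1: D(1) = 1(1 + 7/2) = 9/2; numerator = 3(1) = 3; a_1 = (3)/(9/2) = 2/3
  n = 2: D(2) = 2(2 + 7/2) = 11; numerator = 3(2/3) + 2(1) = 4; a_2 = (4)/(11) = 4/11
  n = 3: D(3) = 3(3 + 7/2) = 39/2; numerator = 3(4/11) + 2(2/3) = 80/33; a_3 = (80/33)/(39/2) = 160/1287
  n = 4: D(4) = 4(4 + 7/2) = 30; numerator = 3(160/1287) + 2(4/11) = 472/429; a_4 = (472/429)/(30) = 236/6435

r = 3; a_0 = 1; a_1 = 2/3; a_2 = 4/11; a_3 = 160/1287; a_4 = 236/6435


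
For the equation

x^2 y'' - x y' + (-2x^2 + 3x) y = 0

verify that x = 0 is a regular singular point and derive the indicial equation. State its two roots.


Divide by x^2 to reach normal form y'' + P_1(x) y' + P_2(x) y = 0 with P_1(x) = -1/x and P_2(x) = -2 + 3/x.
x = 0 is a singular point because the y'-coefficient -1/x has a pole at x = 0 and the y-coefficient -2 + 3/x has a pole at x = 0.
It is a regular singular point because x P_1(x) = p(x) = -1 and x^2 P_2(x) = q(x) = -2x^2 + 3x are polynomials, hence analytic at x = 0.
p(0) = -1,  q(0) = 0.
Indicial equation: r(r-1) + p(0) r + q(0) = 0, i.e. r^2 + (p(0) - 1) r + q(0) = 0, i.e. r^2 - 2 r = 0.
Discriminant: (-2)^2 - 4(0) = 4, so r = (2 ± 2)/2.
Solving: r_1 = 2, r_2 = 0.

indicial: r^2 - 2 r = 0; roots r_1 = 2, r_2 = 0


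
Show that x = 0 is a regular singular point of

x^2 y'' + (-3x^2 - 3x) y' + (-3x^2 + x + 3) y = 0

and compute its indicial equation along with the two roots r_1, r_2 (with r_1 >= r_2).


Divide by x^2 to reach normal form y'' + P_1(x) y' + P_2(x) y = 0 with P_1(x) = -3 - 3/x and P_2(x) = -3 + 1/x + 3/x^2.
x = 0 is a singular point because the y'-coefficient -3 - 3/x has a pole at x = 0 and the y-coefficient -3 + 1/x + 3/x^2 has a pole at x = 0.
It is a regular singular point because x P_1(x) = p(x) = -3x - 3 and x^2 P_2(x) = q(x) = -3x^2 + x + 3 are polynomials, hence analytic at x = 0.
p(0) = -3,  q(0) = 3.
Indicial equation: r(r-1) + p(0) r + q(0) = 0, i.e. r^2 + (p(0) - 1) r + q(0) = 0, i.e. r^2 - 4 r + 3 = 0.
Discriminant: (-4)^2 - 4(3) = 4, so r = (4 ± 2)/2.
Solving: r_1 = 3, r_2 = 1.

indicial: r^2 - 4 r + 3 = 0; roots r_1 = 3, r_2 = 1


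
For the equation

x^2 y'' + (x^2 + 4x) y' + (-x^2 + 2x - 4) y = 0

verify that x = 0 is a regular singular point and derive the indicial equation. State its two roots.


Divide by x^2 to reach normal form y'' + P_1(x) y' + P_2(x) y = 0 with P_1(x) = 1 + 4/x and P_2(x) = -1 + 2/x - 4/x^2.
x = 0 is a singular point because the y'-coefficient 1 + 4/x has a pole at x = 0 and the y-coefficient -1 + 2/x - 4/x^2 has a pole at x = 0.
It is a regular singular point because x P_1(x) = p(x) = x + 4 and x^2 P_2(x) = q(x) = -x^2 + 2x - 4 are polynomials, hence analytic at x = 0.
p(0) = 4,  q(0) = -4.
Indicial equation: r(r-1) + p(0) r + q(0) = 0, i.e. r^2 + (p(0) - 1) r + q(0) = 0, i.e. r^2 + 3 r - 4 = 0.
Discriminant: (3)^2 - 4(-4) = 25, so r = (-3 ± 5)/2.
Solving: r_1 = 1, r_2 = -4.

indicial: r^2 + 3 r - 4 = 0; roots r_1 = 1, r_2 = -4


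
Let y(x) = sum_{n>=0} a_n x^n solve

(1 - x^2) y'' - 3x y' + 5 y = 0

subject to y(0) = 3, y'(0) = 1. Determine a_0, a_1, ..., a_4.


Ansatz: y(x) = sum_{n>=0} a_n x^n, so y'(x) = sum_{n>=1} n a_n x^(n-1) and y''(x) = sum_{n>=2} n(n-1) a_n x^(n-2).
Substitute into P(x) y'' + Q(x) y' + R(x) y = 0 with P(x) = 1 - x^2, Q(x) = -3x, R(x) = 5, and match powers of x.
Initial conditions: a_0 = 3, a_1 = 1.
Setting the coefficient of each power of x to zero and solving order by order (substituting the coefficients already found):
  x^0: 2 a_2 + 5 a_0 = 0  ->  2 a_2 = -5 a_0 = -15  ->  a_2 = -15/2
  x^1: 6 a_3 + 2 a_1 = 0  ->  6 a_3 = -2 a_1 = -2  ->  a_3 = -1/3
  x^2: 12 a_4 - 3 a_2 = 0  ->  12 a_4 = 3 a_2 = -45/2  ->  a_4 = -15/8
Truncated series: y(x) = 3 + x - (15/2) x^2 - (1/3) x^3 - (15/8) x^4 + O(x^5).

a_0 = 3; a_1 = 1; a_2 = -15/2; a_3 = -1/3; a_4 = -15/8


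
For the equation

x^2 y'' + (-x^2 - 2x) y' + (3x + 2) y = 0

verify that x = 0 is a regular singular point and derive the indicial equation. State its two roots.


Divide by x^2 to reach normal form y'' + P_1(x) y' + P_2(x) y = 0 with P_1(x) = -1 - 2/x and P_2(x) = 3/x + 2/x^2.
x = 0 is a singular point because the y'-coefficient -1 - 2/x has a pole at x = 0 and the y-coefficient 3/x + 2/x^2 has a pole at x = 0.
It is a regular singular point because x P_1(x) = p(x) = -x - 2 and x^2 P_2(x) = q(x) = 3x + 2 are polynomials, hence analytic at x = 0.
p(0) = -2,  q(0) = 2.
Indicial equation: r(r-1) + p(0) r + q(0) = 0, i.e. r^2 + (p(0) - 1) r + q(0) = 0, i.e. r^2 - 3 r + 2 = 0.
Discriminant: (-3)^2 - 4(2) = 1, so r = (3 ± 1)/2.
Solving: r_1 = 2, r_2 = 1.

indicial: r^2 - 3 r + 2 = 0; roots r_1 = 2, r_2 = 1


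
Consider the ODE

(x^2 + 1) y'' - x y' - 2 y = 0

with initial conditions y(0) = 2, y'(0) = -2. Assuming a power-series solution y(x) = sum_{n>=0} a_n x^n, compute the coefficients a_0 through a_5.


Ansatz: y(x) = sum_{n>=0} a_n x^n, so y'(x) = sum_{n>=1} n a_n x^(n-1) and y''(x) = sum_{n>=2} n(n-1) a_n x^(n-2).
Substitute into P(x) y'' + Q(x) y' + R(x) y = 0 with P(x) = x^2 + 1, Q(x) = -x, R(x) = -2, and match powers of x.
Initial conditions: a_0 = 2, a_1 = -2.
Setting the coefficient of each power of x to zero and solving order by order (substituting the coefficients already found):
  x^0: 2 a_2 - 2 a_0 = 0  ->  2 a_2 = 2 a_0 = 4  ->  a_2 = 2
  x^1: 6 a_3 - 3 a_1 = 0  ->  6 a_3 = 3 a_1 = -6  ->  a_3 = -1
  x^2: 12 a_4 - 2 a_2 = 0  ->  12 a_4 = 2 a_2 = 4  ->  a_4 = 1/3
  x^3: 20 a_5 + a_3 = 0  ->  20 a_5 = -a_3 = 1  ->  a_5 = 1/20
Truncated series: y(x) = 2 - 2 x + 2 x^2 - x^3 + (1/3) x^4 + (1/20) x^5 + O(x^6).

a_0 = 2; a_1 = -2; a_2 = 2; a_3 = -1; a_4 = 1/3; a_5 = 1/20


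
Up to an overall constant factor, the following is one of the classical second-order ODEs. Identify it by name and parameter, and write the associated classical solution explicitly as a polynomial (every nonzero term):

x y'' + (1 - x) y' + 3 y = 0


The equation is already in a standard form:  x y'' + (1 - x) y' + 3 y = 0.
This matches the Laguerre equation x y'' + (1 - x) y' + n y = 0 with n = 3; the polynomial solution is L_3(x).
With y = sum_k a_k x^k, matching x^k gives (k+1)k a_{k+1} + (k+1) a_{k+1} - k a_k + n a_k = 0, i.e. (k+1)^2 a_{k+1} = (k - n) a_k = (k - 3) a_k. The right side vanishes at k = 3, so the series terminates at degree 3.
Standard normalization L_n(0) = 1 gives a_0 = 1. Work upward with a_{k+1} = (k - 3) a_k / (k+1)^2:
  a_1 = (0 - 3)(1) / 1^2 = -3/1 = -3
  a_2 = (1 - 3)(-3) / 2^2 = 6/4 = 3/2
  a_3 = (2 - 3)(3/2) / 3^2 = (-3/2)/9 = -1/6
Hence L_3(x) = -x^3/6 + 3 x^2/2 - 3 x + 1.

L_3(x); series = -x^3/6 + 3 x^2/2 - 3 x + 1


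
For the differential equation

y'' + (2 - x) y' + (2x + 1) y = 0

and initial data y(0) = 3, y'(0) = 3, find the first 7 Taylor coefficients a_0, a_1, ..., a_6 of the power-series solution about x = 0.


Ansatz: y(x) = sum_{n>=0} a_n x^n, so y'(x) = sum_{n>=1} n a_n x^(n-1) and y''(x) = sum_{n>=2} n(n-1) a_n x^(n-2).
Substitute into P(x) y'' + Q(x) y' + R(x) y = 0 with P(x) = 1, Q(x) = 2 - x, R(x) = 2x + 1, and match powers of x.
Initial conditions: a_0 = 3, a_1 = 3.
Setting the coefficient of each power of x to zero and solving order by order (substituting the coefficients already found):
  x^0: 2 a_2 + 2 a_1 + a_0 = 0  ->  2 a_2 = -2 a_1 - a_0 = -9  ->  a_2 = -9/2
  x^1: 6 a_3 + 4 a_2 + 2 a_0 = 0  ->  6 a_3 = -4 a_2 - 2 a_0 = 12  ->  a_3 = 2
  x^2: 12 a_4 + 6 a_3 - a_2 + 2 a_1 = 0  ->  12 a_4 = -6 a_3 + a_2 - 2 a_1 = -45/2  ->  a_4 = -15/8
  x^3: 20 a_5 + 8 a_4 - 2 a_3 + 2 a_2 = 0  ->  20 a_5 = -8 a_4 + 2 a_3 - 2 a_2 = 28  ->  a_5 = 7/5
  x^4: 30 a_6 + 10 a_5 - 3 a_4 + 2 a_3 = 0  ->  30 a_6 = -10 a_5 + 3 a_4 - 2 a_3 = -189/8  ->  a_6 = -63/80
Truncated series: y(x) = 3 + 3 x - (9/2) x^2 + 2 x^3 - (15/8) x^4 + (7/5) x^5 - (63/80) x^6 + O(x^7).

a_0 = 3; a_1 = 3; a_2 = -9/2; a_3 = 2; a_4 = -15/8; a_5 = 7/5; a_6 = -63/80


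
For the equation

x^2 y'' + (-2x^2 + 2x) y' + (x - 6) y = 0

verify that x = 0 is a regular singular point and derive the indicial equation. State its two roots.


Divide by x^2 to reach normal form y'' + P_1(x) y' + P_2(x) y = 0 with P_1(x) = -2 + 2/x and P_2(x) = 1/x - 6/x^2.
x = 0 is a singular point because the y'-coefficient -2 + 2/x has a pole at x = 0 and the y-coefficient 1/x - 6/x^2 has a pole at x = 0.
It is a regular singular point because x P_1(x) = p(x) = 2 - 2x and x^2 P_2(x) = q(x) = x - 6 are polynomials, hence analytic at x = 0.
p(0) = 2,  q(0) = -6.
Indicial equation: r(r-1) + p(0) r + q(0) = 0, i.e. r^2 + (p(0) - 1) r + q(0) = 0, i.e. r^2 + 1 r - 6 = 0.
Discriminant: (1)^2 - 4(-6) = 25, so r = (-1 ± 5)/2.
Solving: r_1 = 2, r_2 = -3.

indicial: r^2 + 1 r - 6 = 0; roots r_1 = 2, r_2 = -3


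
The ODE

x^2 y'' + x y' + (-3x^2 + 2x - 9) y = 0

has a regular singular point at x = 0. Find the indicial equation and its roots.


Divide by x^2 to reach normal form y'' + P_1(x) y' + P_2(x) y = 0 with P_1(x) = 1/x and P_2(x) = -3 + 2/x - 9/x^2.
x = 0 is a singular point because the y'-coefficient 1/x has a pole at x = 0 and the y-coefficient -3 + 2/x - 9/x^2 has a pole at x = 0.
It is a regular singular point because x P_1(x) = p(x) = 1 and x^2 P_2(x) = q(x) = -3x^2 + 2x - 9 are polynomials, hence analytic at x = 0.
p(0) = 1,  q(0) = -9.
Indicial equation: r(r-1) + p(0) r + q(0) = 0, i.e. r^2 + (p(0) - 1) r + q(0) = 0, i.e. r^2 - 9 = 0.
Discriminant: (0)^2 - 4(-9) = 36, so r = (0 ± 6)/2.
Solving: r_1 = 3, r_2 = -3.

indicial: r^2 - 9 = 0; roots r_1 = 3, r_2 = -3


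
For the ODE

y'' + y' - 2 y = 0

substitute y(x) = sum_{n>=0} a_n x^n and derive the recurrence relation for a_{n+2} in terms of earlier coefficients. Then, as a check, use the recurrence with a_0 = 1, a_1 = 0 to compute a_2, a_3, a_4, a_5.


Substitute y = sum_n a_n x^n.
y''(x) has coefficient (n+2)(n+1) a_{n+2} at x^n;
y'(x) has coefficient (n+1) a_{n+1} at x^n;
-2 y(x) has coefficient -2 a_n at x^n.
Matching x^n: (n+2)(n+1) a_{n+2} + (n+1) a_{n+1} - 2 a_n = 0.
Thus a_{n+2} = [-(n+1) a_{n+1} + 2 a_n] / ((n+1)(n+2)).

Check with a_0 = 1, a_1 = 0 (apply the recurrence for n = 0, 1, 2, 3): a_0 = 1, a_1 = 0, a_2 = 1, a_3 = -1/3, a_4 = 1/4, a_5 = -1/12.

a_(n+2) = [-(n+1) a_(n+1) + 2 a_n] / ((n+1)(n+2)); check: a_0 = 1, a_1 = 0, a_2 = 1, a_3 = -1/3, a_4 = 1/4, a_5 = -1/12


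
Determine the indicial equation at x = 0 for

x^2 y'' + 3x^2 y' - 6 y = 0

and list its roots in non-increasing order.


Divide by x^2 to reach normal form y'' + P_1(x) y' + P_2(x) y = 0 with P_1(x) = 3 and P_2(x) = -6/x^2.
x = 0 is a singular point because the y-coefficient -6/x^2 has a pole at x = 0.
It is a regular singular point because x P_1(x) = p(x) = 3x and x^2 P_2(x) = q(x) = -6 are polynomials, hence analytic at x = 0.
p(0) = 0,  q(0) = -6.
Indicial equation: r(r-1) + p(0) r + q(0) = 0, i.e. r^2 + (p(0) - 1) r + q(0) = 0, i.e. r^2 - 1 r - 6 = 0.
Discriminant: (-1)^2 - 4(-6) = 25, so r = (1 ± 5)/2.
Solving: r_1 = 3, r_2 = -2.

indicial: r^2 - 1 r - 6 = 0; roots r_1 = 3, r_2 = -2


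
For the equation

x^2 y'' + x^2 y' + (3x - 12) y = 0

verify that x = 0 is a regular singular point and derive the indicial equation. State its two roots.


Divide by x^2 to reach normal form y'' + P_1(x) y' + P_2(x) y = 0 with P_1(x) = 1 and P_2(x) = 3/x - 12/x^2.
x = 0 is a singular point because the y-coefficient 3/x - 12/x^2 has a pole at x = 0.
It is a regular singular point because x P_1(x) = p(x) = x and x^2 P_2(x) = q(x) = 3x - 12 are polynomials, hence analytic at x = 0.
p(0) = 0,  q(0) = -12.
Indicial equation: r(r-1) + p(0) r + q(0) = 0, i.e. r^2 + (p(0) - 1) r + q(0) = 0, i.e. r^2 - 1 r - 12 = 0.
Discriminant: (-1)^2 - 4(-12) = 49, so r = (1 ± 7)/2.
Solving: r_1 = 4, r_2 = -3.

indicial: r^2 - 1 r - 12 = 0; roots r_1 = 4, r_2 = -3


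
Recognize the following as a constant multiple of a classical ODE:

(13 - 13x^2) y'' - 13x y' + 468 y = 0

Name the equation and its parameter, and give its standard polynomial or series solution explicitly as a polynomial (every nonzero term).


All three coefficients share the factor 13; dividing through by 13 gives  (1 - x^2) y'' - x y' + 36 y = 0.
This matches the Chebyshev equation (1 - x^2) y'' - x y' + n^2 y = 0 (note the -x y' term, not -2x y') with n^2 = 36, so n = 6; the polynomial solution is T_6(x).
With y = sum_k a_k x^k, matching x^k gives (k+2)(k+1) a_{k+2} = (k^2 - n^2) a_k = (k - 6)(k + 6) a_k. The right side vanishes at k = 6, so the series with the parity of 6 terminates at degree 6.
Standard normalization: leading coefficient of T_n is 2^(n-1), so a_6 = 2^5 = 32. Work downward with a_k = (k+1)(k+2) a_{k+2} / ((k - 6)(k + 6)):
  a_4 = (5)(6)(32) / ((4 - 6)(4 + 6)) = 960/(-20) = -48
  a_2 = (3)(4)(-48) / ((2 - 6)(2 + 6)) = -576/(-32) = 18
  a_0 = (1)(2)(18) / ((0 - 6)(0 + 6)) = 36/(-36) = -1
Hence T_6(x) = 32 x^6 - 48 x^4 + 18 x^2 - 1.

T_6(x); series = 32 x^6 - 48 x^4 + 18 x^2 - 1


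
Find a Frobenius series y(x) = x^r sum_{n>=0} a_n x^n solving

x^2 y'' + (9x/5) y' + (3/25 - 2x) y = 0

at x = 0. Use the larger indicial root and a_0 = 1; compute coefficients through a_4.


Write in Frobenius form y'' + (p(x)/x) y' + (q(x)/x^2) y = 0:
  p(x) = 9/5,  q(x) = 3/25 - 2x.
Indicial equation: r(r-1) + (9/5) r + (3/25) = 0 -> roots r_1 = -1/5, r_2 = -3/5.
Take r = r_1 = -1/5. Let y(x) = x^r sum_{n>=0} a_n x^n with a_0 = 1.
Substitute y = x^r sum a_n x^n and match x^{r+n}. The recurrence is
  D(n) a_n - 2 a_{n-1} = 0,  where D(n) = (r+n)(r+n-1) + (9/5)(r+n) + (3/25).
  a_n = 2 / D(n) * a_{n-1}.
Since the indicial polynomial factors as (r - r_1)(r - r_2), D(n) = (r_1 + n - r_1)(r_1 + n - r_2) = n(n + 2/5).
Evaluating step by step (a_0 = 1):
  n = 1: D(1) = 1(1 + 2/5) = 7/5; numerator = 2(1) = 2; a_1 = (2)/(7/5) = 10/7
  n = 2: D(2) = 2(2 + 2/5) = 24/5; numerator = 2(10/7) = 20/7; a_2 = (20/7)/(24/5) = 25/42
  n = 3: D(3) = 3(3 + 2/5) = 51/5; numerator = 2(25/42) = 25/21; a_3 = (25/21)/(51/5) = 125/1071
  n = 4: D(4) = 4(4 + 2/5) = 88/5; numerator = 2(125/1071) = 250/1071; a_4 = (250/1071)/(88/5) = 625/47124

r = -1/5; a_0 = 1; a_1 = 10/7; a_2 = 25/42; a_3 = 125/1071; a_4 = 625/47124
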